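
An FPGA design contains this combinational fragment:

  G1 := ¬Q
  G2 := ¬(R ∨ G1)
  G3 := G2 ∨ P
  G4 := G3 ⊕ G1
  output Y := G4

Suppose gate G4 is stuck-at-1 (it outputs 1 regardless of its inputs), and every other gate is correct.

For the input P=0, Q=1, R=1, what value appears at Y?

1

Propagate with G4 forced: G1=0, G2=0, G3=0, G4=1 [stuck-at-1].
So Y = 1. (Without the fault it would be 0.)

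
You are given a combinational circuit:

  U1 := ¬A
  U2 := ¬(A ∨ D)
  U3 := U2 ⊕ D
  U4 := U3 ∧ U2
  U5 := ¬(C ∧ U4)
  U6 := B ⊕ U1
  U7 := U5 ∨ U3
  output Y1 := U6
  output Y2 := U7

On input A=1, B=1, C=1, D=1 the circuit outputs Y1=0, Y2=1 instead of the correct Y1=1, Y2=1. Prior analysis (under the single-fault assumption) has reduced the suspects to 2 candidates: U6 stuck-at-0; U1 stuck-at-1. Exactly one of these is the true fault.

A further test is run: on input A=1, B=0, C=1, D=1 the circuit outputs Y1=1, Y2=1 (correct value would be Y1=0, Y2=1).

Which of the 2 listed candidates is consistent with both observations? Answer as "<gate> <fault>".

Evaluate each candidate on input A=1, B=0, C=1, D=1:
  U6 stuck-at-0: U1=0, U2=0, U3=1, U4=0, U5=1, U6=0 [stuck-at-0], U7=1 → Y1=0, Y2=1 — eliminated
  U1 stuck-at-1: U1=1 [stuck-at-1], U2=0, U3=1, U4=0, U5=1, U6=1, U7=1 → Y1=1, Y2=1 — matches
Only U1 stuck-at-1 reproduces the observed Y1=1, Y2=1.

U1 stuck-at-1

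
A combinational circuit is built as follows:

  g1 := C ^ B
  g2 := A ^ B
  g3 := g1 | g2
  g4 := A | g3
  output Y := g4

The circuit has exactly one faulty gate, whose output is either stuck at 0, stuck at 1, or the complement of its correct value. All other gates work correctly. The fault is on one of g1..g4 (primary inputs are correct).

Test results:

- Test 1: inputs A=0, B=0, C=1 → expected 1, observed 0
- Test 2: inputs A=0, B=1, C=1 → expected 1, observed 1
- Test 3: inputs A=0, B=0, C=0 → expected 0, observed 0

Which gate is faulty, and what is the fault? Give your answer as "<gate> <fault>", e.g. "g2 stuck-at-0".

g1 stuck-at-0

Fault-free values for test 1 (A=0, B=0, C=1): g1=1, g2=0, g3=1, g4=1, giving Y=1. Observed 0.
Test 1: faults giving observed 0 are {g1 stuck-at-0, g1 inverted output, g3 stuck-at-0, g3 inverted output, g4 stuck-at-0, g4 inverted output}.
Test 2 (A=0, B=1, C=1): fault-free g1=0, g2=1, g3=1, g4=1 → 1; observed 1. Eliminates g3 stuck-at-0, g3 inverted output, g4 stuck-at-0, g4 inverted output.
Test 3 (A=0, B=0, C=0): fault-free g1=0, g2=0, g3=0, g4=0 → 0; observed 0. Eliminates g1 inverted output.
Only g1 stuck-at-0 is consistent with every test.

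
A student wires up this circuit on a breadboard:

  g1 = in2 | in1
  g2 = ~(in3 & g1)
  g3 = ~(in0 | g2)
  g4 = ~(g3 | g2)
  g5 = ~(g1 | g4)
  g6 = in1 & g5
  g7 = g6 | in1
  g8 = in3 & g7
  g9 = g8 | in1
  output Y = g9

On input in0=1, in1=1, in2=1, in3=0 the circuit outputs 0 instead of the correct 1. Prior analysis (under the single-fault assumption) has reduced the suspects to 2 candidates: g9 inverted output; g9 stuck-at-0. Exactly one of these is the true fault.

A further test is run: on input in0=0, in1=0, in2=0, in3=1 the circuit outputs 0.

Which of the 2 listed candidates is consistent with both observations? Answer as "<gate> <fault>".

Evaluate each candidate on input in0=0, in1=0, in2=0, in3=1:
  g9 inverted output: g1=0, g2=1, g3=0, g4=0, g5=1, g6=0, g7=0, g8=0, g9=1 [inverted output] → 1 — eliminated
  g9 stuck-at-0: g1=0, g2=1, g3=0, g4=0, g5=1, g6=0, g7=0, g8=0, g9=0 [stuck-at-0] → 0 — matches
Only g9 stuck-at-0 reproduces the observed 0.

g9 stuck-at-0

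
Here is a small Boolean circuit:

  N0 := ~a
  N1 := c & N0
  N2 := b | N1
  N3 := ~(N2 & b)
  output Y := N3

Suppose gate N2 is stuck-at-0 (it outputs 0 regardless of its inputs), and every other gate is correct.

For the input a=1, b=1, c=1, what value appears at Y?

1

Propagate with N2 forced: N0=0, N1=0, N2=0 [stuck-at-0], N3=1.
So Y = 1. (Without the fault it would be 0.)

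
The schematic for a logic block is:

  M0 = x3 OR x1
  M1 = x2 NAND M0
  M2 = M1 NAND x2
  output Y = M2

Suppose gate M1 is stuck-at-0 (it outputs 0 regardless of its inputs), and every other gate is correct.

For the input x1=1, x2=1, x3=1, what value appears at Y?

1

Propagate with M1 forced: M0=1, M1=0 [stuck-at-0], M2=1.
So Y = 1. (Same as the fault-free value — the fault is masked on this input.)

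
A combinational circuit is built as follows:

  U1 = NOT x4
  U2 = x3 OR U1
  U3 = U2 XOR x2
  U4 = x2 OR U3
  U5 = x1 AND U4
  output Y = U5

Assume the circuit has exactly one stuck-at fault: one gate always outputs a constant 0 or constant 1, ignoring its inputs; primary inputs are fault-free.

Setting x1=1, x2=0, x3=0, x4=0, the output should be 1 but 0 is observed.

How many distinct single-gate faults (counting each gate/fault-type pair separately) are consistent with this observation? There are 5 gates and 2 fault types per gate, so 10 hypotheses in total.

Fault-free: U1=1, U2=1, U3=1, U4=1, U5=1 → 1. Observed 0.
  U1 stuck-at-0: output 0 ✓
  U1 stuck-at-1: output 1 ✗
  U2 stuck-at-0: output 0 ✓
  U2 stuck-at-1: output 1 ✗
  U3 stuck-at-0: output 0 ✓
  U3 stuck-at-1: output 1 ✗
  U4 stuck-at-0: output 0 ✓
  U4 stuck-at-1: output 1 ✗
  U5 stuck-at-0: output 0 ✓
  U5 stuck-at-1: output 1 ✗
Consistent faults: {U1 stuck-at-0, U2 stuck-at-0, U3 stuck-at-0, U4 stuck-at-0, U5 stuck-at-0} — 5 in all.

5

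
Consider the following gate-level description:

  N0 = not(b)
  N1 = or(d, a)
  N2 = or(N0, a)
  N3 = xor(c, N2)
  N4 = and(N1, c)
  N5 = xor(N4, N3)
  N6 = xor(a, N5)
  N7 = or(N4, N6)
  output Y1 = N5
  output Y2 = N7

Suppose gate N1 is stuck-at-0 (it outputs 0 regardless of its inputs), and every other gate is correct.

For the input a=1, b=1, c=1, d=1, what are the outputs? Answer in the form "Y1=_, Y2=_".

Y1=0, Y2=1

Propagate with N1 forced: N0=0, N1=0 [stuck-at-0], N2=1, N3=0, N4=0, N5=0, N6=1, N7=1.
So the outputs are Y1=0, Y2=1. (Without the fault they would be Y1=1, Y2=1.)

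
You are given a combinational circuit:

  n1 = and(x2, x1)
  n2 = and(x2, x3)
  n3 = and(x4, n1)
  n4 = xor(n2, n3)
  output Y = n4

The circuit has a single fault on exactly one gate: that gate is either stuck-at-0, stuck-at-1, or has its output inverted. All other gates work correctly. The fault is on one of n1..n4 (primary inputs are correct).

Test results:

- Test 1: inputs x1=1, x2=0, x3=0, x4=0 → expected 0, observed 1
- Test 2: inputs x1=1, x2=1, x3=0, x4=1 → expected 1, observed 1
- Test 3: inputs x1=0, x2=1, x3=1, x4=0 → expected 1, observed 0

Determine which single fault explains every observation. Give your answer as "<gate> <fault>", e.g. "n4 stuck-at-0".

Fault-free values for test 1 (x1=1, x2=0, x3=0, x4=0): n1=0, n2=0, n3=0, n4=0, giving Y=0. Observed 1.
Test 1: faults giving observed 1 are {n2 stuck-at-1, n2 inverted output, n3 stuck-at-1, n3 inverted output, n4 stuck-at-1, n4 inverted output}.
Test 2 (x1=1, x2=1, x3=0, x4=1): fault-free n1=1, n2=0, n3=1, n4=1 → 1; observed 1. Eliminates n2 stuck-at-1, n2 inverted output, n3 inverted output, n4 inverted output.
Test 3 (x1=0, x2=1, x3=1, x4=0): fault-free n1=0, n2=1, n3=0, n4=1 → 1; observed 0. Eliminates n4 stuck-at-1.
Only n3 stuck-at-1 is consistent with every test.

n3 stuck-at-1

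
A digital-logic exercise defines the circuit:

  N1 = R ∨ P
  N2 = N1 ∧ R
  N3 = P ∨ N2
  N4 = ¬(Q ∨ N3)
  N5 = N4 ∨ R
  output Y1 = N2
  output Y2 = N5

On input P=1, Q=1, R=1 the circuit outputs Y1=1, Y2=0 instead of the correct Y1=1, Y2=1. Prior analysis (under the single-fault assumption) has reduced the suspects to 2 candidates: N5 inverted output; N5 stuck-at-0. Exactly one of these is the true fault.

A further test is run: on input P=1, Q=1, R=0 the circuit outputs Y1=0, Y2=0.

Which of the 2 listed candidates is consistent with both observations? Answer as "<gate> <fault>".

N5 stuck-at-0

Evaluate each candidate on input P=1, Q=1, R=0:
  N5 inverted output: N1=1, N2=0, N3=1, N4=0, N5=1 [inverted output] → Y1=0, Y2=1 — eliminated
  N5 stuck-at-0: N1=1, N2=0, N3=1, N4=0, N5=0 [stuck-at-0] → Y1=0, Y2=0 — matches
Only N5 stuck-at-0 reproduces the observed Y1=0, Y2=0.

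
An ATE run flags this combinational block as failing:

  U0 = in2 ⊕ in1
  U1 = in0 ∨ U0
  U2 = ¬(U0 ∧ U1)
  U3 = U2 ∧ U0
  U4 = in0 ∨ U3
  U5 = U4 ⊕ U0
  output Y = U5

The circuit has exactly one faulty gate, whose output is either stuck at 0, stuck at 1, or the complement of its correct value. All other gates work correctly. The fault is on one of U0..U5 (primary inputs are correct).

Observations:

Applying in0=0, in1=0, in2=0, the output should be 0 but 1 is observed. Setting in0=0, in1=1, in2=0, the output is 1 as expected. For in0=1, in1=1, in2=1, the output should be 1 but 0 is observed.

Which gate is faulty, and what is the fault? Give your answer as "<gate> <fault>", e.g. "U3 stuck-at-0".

U0 stuck-at-1

Fault-free values for test 1 (in0=0, in1=0, in2=0): U0=0, U1=0, U2=1, U3=0, U4=0, U5=0, giving Y=0. Observed 1.
Test 1: faults giving observed 1 are {U0 stuck-at-1, U0 inverted output, U3 stuck-at-1, U3 inverted output, U4 stuck-at-1, U4 inverted output, U5 stuck-at-1, U5 inverted output}.
Test 2 (in0=0, in1=1, in2=0): fault-free U0=1, U1=1, U2=0, U3=0, U4=0, U5=1 → 1; observed 1. Eliminates U0 inverted output, U3 stuck-at-1, U3 inverted output, U4 stuck-at-1, U4 inverted output, U5 inverted output.
Test 3 (in0=1, in1=1, in2=1): fault-free U0=0, U1=1, U2=1, U3=0, U4=1, U5=1 → 1; observed 0. Eliminates U5 stuck-at-1.
Only U0 stuck-at-1 is consistent with every test.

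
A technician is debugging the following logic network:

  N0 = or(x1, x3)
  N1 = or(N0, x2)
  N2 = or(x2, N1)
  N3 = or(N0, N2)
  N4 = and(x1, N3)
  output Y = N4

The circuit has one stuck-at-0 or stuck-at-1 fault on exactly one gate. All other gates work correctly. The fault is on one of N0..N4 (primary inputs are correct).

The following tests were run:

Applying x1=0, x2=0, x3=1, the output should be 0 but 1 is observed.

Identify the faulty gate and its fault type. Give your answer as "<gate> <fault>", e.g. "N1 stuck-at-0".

N4 stuck-at-1

Fault-free values for test 1 (x1=0, x2=0, x3=1): N0=1, N1=1, N2=1, N3=1, N4=0, giving Y=0. Observed 1.
Test 1: faults giving observed 1 are {N4 stuck-at-1}.
Only N4 stuck-at-1 is consistent with every test.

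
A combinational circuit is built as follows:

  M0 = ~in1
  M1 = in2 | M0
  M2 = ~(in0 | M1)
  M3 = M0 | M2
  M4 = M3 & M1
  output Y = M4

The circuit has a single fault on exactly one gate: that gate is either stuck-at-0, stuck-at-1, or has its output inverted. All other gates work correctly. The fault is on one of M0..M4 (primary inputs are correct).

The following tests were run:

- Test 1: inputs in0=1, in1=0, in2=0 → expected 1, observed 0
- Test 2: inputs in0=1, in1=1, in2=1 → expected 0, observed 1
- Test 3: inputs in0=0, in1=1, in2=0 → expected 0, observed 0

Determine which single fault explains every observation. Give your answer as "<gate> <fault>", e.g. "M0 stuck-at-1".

M3 inverted output

Fault-free values for test 1 (in0=1, in1=0, in2=0): M0=1, M1=1, M2=0, M3=1, M4=1, giving Y=1. Observed 0.
Test 1: faults giving observed 0 are {M0 stuck-at-0, M0 inverted output, M1 stuck-at-0, M1 inverted output, M3 stuck-at-0, M3 inverted output, M4 stuck-at-0, M4 inverted output}.
Test 2 (in0=1, in1=1, in2=1): fault-free M0=0, M1=1, M2=0, M3=0, M4=0 → 0; observed 1. Eliminates M0 stuck-at-0, M1 stuck-at-0, M1 inverted output, M3 stuck-at-0, M4 stuck-at-0.
Test 3 (in0=0, in1=1, in2=0): fault-free M0=0, M1=0, M2=1, M3=1, M4=0 → 0; observed 0. Eliminates M0 inverted output, M4 inverted output.
Only M3 inverted output is consistent with every test.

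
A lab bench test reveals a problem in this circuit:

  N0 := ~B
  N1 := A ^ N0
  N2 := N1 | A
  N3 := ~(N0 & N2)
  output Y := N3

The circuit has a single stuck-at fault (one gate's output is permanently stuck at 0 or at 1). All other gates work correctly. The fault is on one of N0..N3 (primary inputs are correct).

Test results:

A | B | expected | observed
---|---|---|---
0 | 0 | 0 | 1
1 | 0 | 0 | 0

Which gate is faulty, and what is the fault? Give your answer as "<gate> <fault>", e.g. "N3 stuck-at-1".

N1 stuck-at-0

Fault-free values for test 1 (A=0, B=0): N0=1, N1=1, N2=1, N3=0, giving Y=0. Observed 1.
Test 1: faults giving observed 1 are {N0 stuck-at-0, N1 stuck-at-0, N2 stuck-at-0, N3 stuck-at-1}.
Test 2 (A=1, B=0): fault-free N0=1, N1=0, N2=1, N3=0 → 0; observed 0. Eliminates N0 stuck-at-0, N2 stuck-at-0, N3 stuck-at-1.
Only N1 stuck-at-0 is consistent with every test.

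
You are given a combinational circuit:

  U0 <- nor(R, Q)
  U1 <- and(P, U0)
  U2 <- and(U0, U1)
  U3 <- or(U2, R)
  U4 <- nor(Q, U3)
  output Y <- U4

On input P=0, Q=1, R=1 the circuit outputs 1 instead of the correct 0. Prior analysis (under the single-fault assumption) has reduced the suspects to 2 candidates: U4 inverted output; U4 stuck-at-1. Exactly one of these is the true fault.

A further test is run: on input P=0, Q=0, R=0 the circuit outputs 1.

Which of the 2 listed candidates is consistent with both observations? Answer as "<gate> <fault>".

Evaluate each candidate on input P=0, Q=0, R=0:
  U4 inverted output: U0=1, U1=0, U2=0, U3=0, U4=0 [inverted output] → 0 — eliminated
  U4 stuck-at-1: U0=1, U1=0, U2=0, U3=0, U4=1 [stuck-at-1] → 1 — matches
Only U4 stuck-at-1 reproduces the observed 1.

U4 stuck-at-1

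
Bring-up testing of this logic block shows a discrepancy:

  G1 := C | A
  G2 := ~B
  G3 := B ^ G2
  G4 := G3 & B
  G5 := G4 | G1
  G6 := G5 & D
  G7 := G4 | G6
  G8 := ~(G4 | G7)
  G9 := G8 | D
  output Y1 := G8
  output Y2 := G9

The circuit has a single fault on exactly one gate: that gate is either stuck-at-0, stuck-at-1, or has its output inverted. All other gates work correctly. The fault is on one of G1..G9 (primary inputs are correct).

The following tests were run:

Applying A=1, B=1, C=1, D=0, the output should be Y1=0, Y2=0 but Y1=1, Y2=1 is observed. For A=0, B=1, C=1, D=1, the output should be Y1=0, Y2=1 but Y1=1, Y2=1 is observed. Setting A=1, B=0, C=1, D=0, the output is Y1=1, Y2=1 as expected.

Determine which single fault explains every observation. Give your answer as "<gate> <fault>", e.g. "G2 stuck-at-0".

G8 stuck-at-1

Fault-free values for test 1 (A=1, B=1, C=1, D=0): G1=1, G2=0, G3=1, G4=1, G5=1, G6=0, G7=1, G8=0, G9=0, giving Y1=0, Y2=0. Observed Y1=1, Y2=1.
Test 1: faults giving observed Y1=1, Y2=1 are {G2 stuck-at-1, G2 inverted output, G3 stuck-at-0, G3 inverted output, G4 stuck-at-0, G4 inverted output, G8 stuck-at-1, G8 inverted output}.
Test 2 (A=0, B=1, C=1, D=1): fault-free G1=1, G2=0, G3=1, G4=1, G5=1, G6=1, G7=1, G8=0, G9=1 → Y1=0, Y2=1; observed Y1=1, Y2=1. Eliminates G2 stuck-at-1, G2 inverted output, G3 stuck-at-0, G3 inverted output, G4 stuck-at-0, G4 inverted output.
Test 3 (A=1, B=0, C=1, D=0): fault-free G1=1, G2=1, G3=1, G4=0, G5=1, G6=0, G7=0, G8=1, G9=1 → Y1=1, Y2=1; observed Y1=1, Y2=1. Eliminates G8 inverted output.
Only G8 stuck-at-1 is consistent with every test.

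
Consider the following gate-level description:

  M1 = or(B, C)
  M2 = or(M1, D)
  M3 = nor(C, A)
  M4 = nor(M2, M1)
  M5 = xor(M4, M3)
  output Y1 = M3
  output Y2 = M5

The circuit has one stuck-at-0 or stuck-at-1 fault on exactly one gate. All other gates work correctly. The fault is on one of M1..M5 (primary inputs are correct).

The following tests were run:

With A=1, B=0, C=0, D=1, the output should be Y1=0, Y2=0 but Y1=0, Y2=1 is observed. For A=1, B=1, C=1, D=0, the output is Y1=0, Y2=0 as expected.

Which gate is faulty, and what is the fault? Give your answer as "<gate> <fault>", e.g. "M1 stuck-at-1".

M2 stuck-at-0

Fault-free values for test 1 (A=1, B=0, C=0, D=1): M1=0, M2=1, M3=0, M4=0, M5=0, giving Y1=0, Y2=0. Observed Y1=0, Y2=1.
Test 1: faults giving observed Y1=0, Y2=1 are {M2 stuck-at-0, M4 stuck-at-1, M5 stuck-at-1}.
Test 2 (A=1, B=1, C=1, D=0): fault-free M1=1, M2=1, M3=0, M4=0, M5=0 → Y1=0, Y2=0; observed Y1=0, Y2=0. Eliminates M4 stuck-at-1, M5 stuck-at-1.
Only M2 stuck-at-0 is consistent with every test.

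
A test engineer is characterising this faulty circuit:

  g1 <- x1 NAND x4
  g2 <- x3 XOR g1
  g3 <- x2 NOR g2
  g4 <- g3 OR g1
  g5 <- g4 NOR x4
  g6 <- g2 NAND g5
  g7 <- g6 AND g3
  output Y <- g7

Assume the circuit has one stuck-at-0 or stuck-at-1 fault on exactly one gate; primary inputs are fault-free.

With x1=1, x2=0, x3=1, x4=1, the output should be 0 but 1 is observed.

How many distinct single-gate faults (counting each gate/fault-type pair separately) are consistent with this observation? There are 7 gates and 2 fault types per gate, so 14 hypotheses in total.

4

Fault-free: g1=0, g2=1, g3=0, g4=0, g5=0, g6=1, g7=0 → 0. Observed 1.
  g1 stuck-at-0: output 0 ✗
  g1 stuck-at-1: output 1 ✓
  g2 stuck-at-0: output 1 ✓
  g2 stuck-at-1: output 0 ✗
  g3 stuck-at-0: output 0 ✗
  g3 stuck-at-1: output 1 ✓
  g4 stuck-at-0: output 0 ✗
  g4 stuck-at-1: output 0 ✗
  g5 stuck-at-0: output 0 ✗
  g5 stuck-at-1: output 0 ✗
  g6 stuck-at-0: output 0 ✗
  g6 stuck-at-1: output 0 ✗
  g7 stuck-at-0: output 0 ✗
  g7 stuck-at-1: output 1 ✓
Consistent faults: {g1 stuck-at-1, g2 stuck-at-0, g3 stuck-at-1, g7 stuck-at-1} — 4 in all.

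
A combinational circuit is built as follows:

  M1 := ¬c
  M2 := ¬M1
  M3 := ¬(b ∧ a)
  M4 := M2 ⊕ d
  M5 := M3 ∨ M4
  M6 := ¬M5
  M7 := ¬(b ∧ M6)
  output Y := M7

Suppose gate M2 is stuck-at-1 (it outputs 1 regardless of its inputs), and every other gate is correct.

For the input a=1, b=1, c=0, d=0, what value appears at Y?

Propagate with M2 forced: M1=1, M2=1 [stuck-at-1], M3=0, M4=1, M5=1, M6=0, M7=1.
So Y = 1. (Without the fault it would be 0.)

1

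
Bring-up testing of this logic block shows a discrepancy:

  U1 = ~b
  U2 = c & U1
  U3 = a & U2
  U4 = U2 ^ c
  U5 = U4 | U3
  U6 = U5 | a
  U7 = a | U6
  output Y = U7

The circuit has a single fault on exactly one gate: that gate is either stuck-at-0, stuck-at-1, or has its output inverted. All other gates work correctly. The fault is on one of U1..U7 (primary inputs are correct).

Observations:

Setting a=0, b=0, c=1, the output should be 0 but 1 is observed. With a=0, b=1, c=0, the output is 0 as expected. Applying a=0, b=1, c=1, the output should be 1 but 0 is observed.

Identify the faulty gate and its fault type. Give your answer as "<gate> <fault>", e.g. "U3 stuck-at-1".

U1 inverted output

Fault-free values for test 1 (a=0, b=0, c=1): U1=1, U2=1, U3=0, U4=0, U5=0, U6=0, U7=0, giving Y=0. Observed 1.
Test 1: faults giving observed 1 are {U1 stuck-at-0, U1 inverted output, U2 stuck-at-0, U2 inverted output, U3 stuck-at-1, U3 inverted output, U4 stuck-at-1, U4 inverted output, U5 stuck-at-1, U5 inverted output, U6 stuck-at-1, U6 inverted output, U7 stuck-at-1, U7 inverted output}.
Test 2 (a=0, b=1, c=0): fault-free U1=0, U2=0, U3=0, U4=0, U5=0, U6=0, U7=0 → 0; observed 0. Eliminates U2 inverted output, U3 stuck-at-1, U3 inverted output, U4 stuck-at-1, U4 inverted output, U5 stuck-at-1, U5 inverted output, U6 stuck-at-1, U6 inverted output, U7 stuck-at-1, U7 inverted output.
Test 3 (a=0, b=1, c=1): fault-free U1=0, U2=0, U3=0, U4=1, U5=1, U6=1, U7=1 → 1; observed 0. Eliminates U1 stuck-at-0, U2 stuck-at-0.
Only U1 inverted output is consistent with every test.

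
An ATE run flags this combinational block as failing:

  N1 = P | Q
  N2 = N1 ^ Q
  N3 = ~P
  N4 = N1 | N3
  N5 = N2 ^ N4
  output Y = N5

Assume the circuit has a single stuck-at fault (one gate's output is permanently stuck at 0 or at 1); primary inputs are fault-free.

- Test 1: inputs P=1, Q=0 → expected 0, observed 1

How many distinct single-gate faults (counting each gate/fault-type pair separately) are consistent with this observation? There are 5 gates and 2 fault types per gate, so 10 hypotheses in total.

3

Fault-free: N1=1, N2=1, N3=0, N4=1, N5=0 → 0. Observed 1.
  N1 stuck-at-0: output 0 ✗
  N1 stuck-at-1: output 0 ✗
  N2 stuck-at-0: output 1 ✓
  N2 stuck-at-1: output 0 ✗
  N3 stuck-at-0: output 0 ✗
  N3 stuck-at-1: output 0 ✗
  N4 stuck-at-0: output 1 ✓
  N4 stuck-at-1: output 0 ✗
  N5 stuck-at-0: output 0 ✗
  N5 stuck-at-1: output 1 ✓
Consistent faults: {N2 stuck-at-0, N4 stuck-at-0, N5 stuck-at-1} — 3 in all.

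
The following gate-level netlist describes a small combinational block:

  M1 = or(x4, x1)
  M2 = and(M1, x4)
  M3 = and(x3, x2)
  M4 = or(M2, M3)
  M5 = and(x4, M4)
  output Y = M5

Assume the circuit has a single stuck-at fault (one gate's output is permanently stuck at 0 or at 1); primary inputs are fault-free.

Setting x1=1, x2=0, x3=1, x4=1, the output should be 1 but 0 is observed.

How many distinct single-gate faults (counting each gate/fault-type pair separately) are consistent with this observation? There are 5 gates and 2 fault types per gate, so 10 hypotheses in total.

Fault-free: M1=1, M2=1, M3=0, M4=1, M5=1 → 1. Observed 0.
  M1 stuck-at-0: output 0 ✓
  M1 stuck-at-1: output 1 ✗
  M2 stuck-at-0: output 0 ✓
  M2 stuck-at-1: output 1 ✗
  M3 stuck-at-0: output 1 ✗
  M3 stuck-at-1: output 1 ✗
  M4 stuck-at-0: output 0 ✓
  M4 stuck-at-1: output 1 ✗
  M5 stuck-at-0: output 0 ✓
  M5 stuck-at-1: output 1 ✗
Consistent faults: {M1 stuck-at-0, M2 stuck-at-0, M4 stuck-at-0, M5 stuck-at-0} — 4 in all.

4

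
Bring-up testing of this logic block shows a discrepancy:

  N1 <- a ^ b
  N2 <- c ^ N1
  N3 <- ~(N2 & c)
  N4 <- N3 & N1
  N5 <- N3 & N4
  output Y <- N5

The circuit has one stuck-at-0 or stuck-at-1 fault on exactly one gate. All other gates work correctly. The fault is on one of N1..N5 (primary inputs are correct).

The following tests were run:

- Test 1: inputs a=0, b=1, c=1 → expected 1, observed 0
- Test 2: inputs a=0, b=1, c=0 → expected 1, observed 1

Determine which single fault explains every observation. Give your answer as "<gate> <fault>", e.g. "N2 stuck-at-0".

N2 stuck-at-1

Fault-free values for test 1 (a=0, b=1, c=1): N1=1, N2=0, N3=1, N4=1, N5=1, giving Y=1. Observed 0.
Test 1: faults giving observed 0 are {N1 stuck-at-0, N2 stuck-at-1, N3 stuck-at-0, N4 stuck-at-0, N5 stuck-at-0}.
Test 2 (a=0, b=1, c=0): fault-free N1=1, N2=1, N3=1, N4=1, N5=1 → 1; observed 1. Eliminates N1 stuck-at-0, N3 stuck-at-0, N4 stuck-at-0, N5 stuck-at-0.
Only N2 stuck-at-1 is consistent with every test.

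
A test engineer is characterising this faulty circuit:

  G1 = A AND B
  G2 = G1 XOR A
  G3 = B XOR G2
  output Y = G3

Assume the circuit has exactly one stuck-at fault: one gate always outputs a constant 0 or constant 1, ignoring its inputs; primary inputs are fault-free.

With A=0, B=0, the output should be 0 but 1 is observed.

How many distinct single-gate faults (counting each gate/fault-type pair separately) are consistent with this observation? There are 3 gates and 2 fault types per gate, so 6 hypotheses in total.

3

Fault-free: G1=0, G2=0, G3=0 → 0. Observed 1.
  G1 stuck-at-0: output 0 ✗
  G1 stuck-at-1: output 1 ✓
  G2 stuck-at-0: output 0 ✗
  G2 stuck-at-1: output 1 ✓
  G3 stuck-at-0: output 0 ✗
  G3 stuck-at-1: output 1 ✓
Consistent faults: {G1 stuck-at-1, G2 stuck-at-1, G3 stuck-at-1} — 3 in all.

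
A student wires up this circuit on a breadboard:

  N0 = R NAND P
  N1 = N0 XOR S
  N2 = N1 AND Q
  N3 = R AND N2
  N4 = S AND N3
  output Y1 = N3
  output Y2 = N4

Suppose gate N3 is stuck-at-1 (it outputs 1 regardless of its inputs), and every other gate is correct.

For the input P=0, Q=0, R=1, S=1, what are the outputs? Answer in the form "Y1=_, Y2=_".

Y1=1, Y2=1

Propagate with N3 forced: N0=1, N1=0, N2=0, N3=1 [stuck-at-1], N4=1.
So the outputs are Y1=1, Y2=1. (Without the fault they would be Y1=0, Y2=0.)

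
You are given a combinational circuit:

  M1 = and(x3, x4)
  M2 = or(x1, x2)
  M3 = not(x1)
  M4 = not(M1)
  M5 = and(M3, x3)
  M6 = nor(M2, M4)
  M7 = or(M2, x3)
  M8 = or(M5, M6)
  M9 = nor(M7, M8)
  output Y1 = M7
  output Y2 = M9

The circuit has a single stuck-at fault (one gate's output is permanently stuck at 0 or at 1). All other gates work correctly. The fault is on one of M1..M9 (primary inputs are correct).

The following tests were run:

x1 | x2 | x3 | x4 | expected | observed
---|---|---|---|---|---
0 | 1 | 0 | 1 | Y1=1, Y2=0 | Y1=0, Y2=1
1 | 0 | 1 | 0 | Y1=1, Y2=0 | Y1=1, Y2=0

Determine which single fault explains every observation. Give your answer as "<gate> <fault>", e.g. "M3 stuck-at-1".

Fault-free values for test 1 (x1=0, x2=1, x3=0, x4=1): M1=0, M2=1, M3=1, M4=1, M5=0, M6=0, M7=1, M8=0, M9=0, giving Y1=1, Y2=0. Observed Y1=0, Y2=1.
Test 1: faults giving observed Y1=0, Y2=1 are {M2 stuck-at-0, M7 stuck-at-0}.
Test 2 (x1=1, x2=0, x3=1, x4=0): fault-free M1=0, M2=1, M3=0, M4=1, M5=0, M6=0, M7=1, M8=0, M9=0 → Y1=1, Y2=0; observed Y1=1, Y2=0. Eliminates M7 stuck-at-0.
Only M2 stuck-at-0 is consistent with every test.

M2 stuck-at-0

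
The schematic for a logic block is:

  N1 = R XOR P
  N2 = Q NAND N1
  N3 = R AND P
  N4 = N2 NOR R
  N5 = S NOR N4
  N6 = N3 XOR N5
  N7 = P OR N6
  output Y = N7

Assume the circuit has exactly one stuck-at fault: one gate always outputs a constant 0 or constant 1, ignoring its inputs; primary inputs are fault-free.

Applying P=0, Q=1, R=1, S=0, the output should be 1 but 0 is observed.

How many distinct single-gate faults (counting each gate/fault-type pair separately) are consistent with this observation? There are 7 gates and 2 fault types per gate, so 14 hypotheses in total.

5

Fault-free: N1=1, N2=0, N3=0, N4=0, N5=1, N6=1, N7=1 → 1. Observed 0.
  N1 stuck-at-0: output 1 ✗
  N1 stuck-at-1: output 1 ✗
  N2 stuck-at-0: output 1 ✗
  N2 stuck-at-1: output 1 ✗
  N3 stuck-at-0: output 1 ✗
  N3 stuck-at-1: output 0 ✓
  N4 stuck-at-0: output 1 ✗
  N4 stuck-at-1: output 0 ✓
  N5 stuck-at-0: output 0 ✓
  N5 stuck-at-1: output 1 ✗
  N6 stuck-at-0: output 0 ✓
  N6 stuck-at-1: output 1 ✗
  N7 stuck-at-0: output 0 ✓
  N7 stuck-at-1: output 1 ✗
Consistent faults: {N3 stuck-at-1, N4 stuck-at-1, N5 stuck-at-0, N6 stuck-at-0, N7 stuck-at-0} — 5 in all.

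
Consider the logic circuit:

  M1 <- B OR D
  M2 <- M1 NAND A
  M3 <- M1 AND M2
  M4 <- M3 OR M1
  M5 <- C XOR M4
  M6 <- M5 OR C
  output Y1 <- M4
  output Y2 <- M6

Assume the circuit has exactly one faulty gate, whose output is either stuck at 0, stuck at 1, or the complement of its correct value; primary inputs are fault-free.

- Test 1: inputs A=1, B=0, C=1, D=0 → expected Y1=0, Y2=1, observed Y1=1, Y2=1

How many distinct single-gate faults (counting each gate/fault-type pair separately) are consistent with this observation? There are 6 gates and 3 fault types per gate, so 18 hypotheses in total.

Fault-free: M1=0, M2=1, M3=0, M4=0, M5=1, M6=1 → Y1=0, Y2=1. Observed Y1=1, Y2=1.
  M1: stuck-at-1, inverted output ✓; others ✗
  M2: none of the 3 fault types match ✗
  M3: stuck-at-1, inverted output ✓; others ✗
  M4: stuck-at-1, inverted output ✓; others ✗
  M5: none of the 3 fault types match ✗
  M6: none of the 3 fault types match ✗
Consistent faults: {M1 stuck-at-1, M1 inverted output, M3 stuck-at-1, M3 inverted output, M4 stuck-at-1, M4 inverted output} — 6 in all.

6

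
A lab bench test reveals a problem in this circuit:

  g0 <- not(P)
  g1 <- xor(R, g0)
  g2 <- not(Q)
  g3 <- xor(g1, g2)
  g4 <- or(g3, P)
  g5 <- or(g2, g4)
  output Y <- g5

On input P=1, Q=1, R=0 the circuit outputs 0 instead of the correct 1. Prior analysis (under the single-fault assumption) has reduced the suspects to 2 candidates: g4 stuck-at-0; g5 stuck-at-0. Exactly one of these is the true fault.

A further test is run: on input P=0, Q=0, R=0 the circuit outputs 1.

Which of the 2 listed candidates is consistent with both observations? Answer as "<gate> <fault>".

Evaluate each candidate on input P=0, Q=0, R=0:
  g4 stuck-at-0: g0=1, g1=1, g2=1, g3=0, g4=0 [stuck-at-0], g5=1 → 1 — matches
  g5 stuck-at-0: g0=1, g1=1, g2=1, g3=0, g4=0, g5=0 [stuck-at-0] → 0 — eliminated
Only g4 stuck-at-0 reproduces the observed 1.

g4 stuck-at-0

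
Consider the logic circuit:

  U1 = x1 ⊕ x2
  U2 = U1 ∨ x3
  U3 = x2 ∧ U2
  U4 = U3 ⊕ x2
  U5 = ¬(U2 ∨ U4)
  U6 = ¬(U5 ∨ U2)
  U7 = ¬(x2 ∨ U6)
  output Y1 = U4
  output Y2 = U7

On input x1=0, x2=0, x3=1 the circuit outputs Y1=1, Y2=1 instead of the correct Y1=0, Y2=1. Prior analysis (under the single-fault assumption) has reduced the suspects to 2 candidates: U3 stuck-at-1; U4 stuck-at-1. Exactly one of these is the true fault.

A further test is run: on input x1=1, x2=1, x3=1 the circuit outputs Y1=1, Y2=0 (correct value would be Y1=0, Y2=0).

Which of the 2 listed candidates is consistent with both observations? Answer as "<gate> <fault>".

U4 stuck-at-1

Evaluate each candidate on input x1=1, x2=1, x3=1:
  U3 stuck-at-1: U1=0, U2=1, U3=1 [stuck-at-1], U4=0, U5=0, U6=0, U7=0 → Y1=0, Y2=0 — eliminated
  U4 stuck-at-1: U1=0, U2=1, U3=1, U4=1 [stuck-at-1], U5=0, U6=0, U7=0 → Y1=1, Y2=0 — matches
Only U4 stuck-at-1 reproduces the observed Y1=1, Y2=0.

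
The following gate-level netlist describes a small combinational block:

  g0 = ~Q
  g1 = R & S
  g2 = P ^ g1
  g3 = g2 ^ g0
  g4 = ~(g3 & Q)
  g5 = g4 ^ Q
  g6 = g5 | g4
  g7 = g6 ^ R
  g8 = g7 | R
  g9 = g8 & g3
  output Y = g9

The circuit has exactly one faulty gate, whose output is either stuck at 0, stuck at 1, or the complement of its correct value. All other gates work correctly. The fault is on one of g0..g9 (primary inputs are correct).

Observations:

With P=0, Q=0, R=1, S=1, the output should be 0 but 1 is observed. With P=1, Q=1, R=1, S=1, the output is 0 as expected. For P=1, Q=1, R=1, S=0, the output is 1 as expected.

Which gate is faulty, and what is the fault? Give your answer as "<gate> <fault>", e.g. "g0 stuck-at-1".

g0 stuck-at-0

Fault-free values for test 1 (P=0, Q=0, R=1, S=1): g0=1, g1=1, g2=1, g3=0, g4=1, g5=1, g6=1, g7=0, g8=1, g9=0, giving Y=0. Observed 1.
Test 1: faults giving observed 1 are {g0 stuck-at-0, g0 inverted output, g1 stuck-at-0, g1 inverted output, g2 stuck-at-0, g2 inverted output, g3 stuck-at-1, g3 inverted output, g9 stuck-at-1, g9 inverted output}.
Test 2 (P=1, Q=1, R=1, S=1): fault-free g0=0, g1=1, g2=0, g3=0, g4=1, g5=0, g6=1, g7=0, g8=1, g9=0 → 0; observed 0. Eliminates g0 inverted output, g1 stuck-at-0, g1 inverted output, g2 inverted output, g3 stuck-at-1, g3 inverted output, g9 stuck-at-1, g9 inverted output.
Test 3 (P=1, Q=1, R=1, S=0): fault-free g0=0, g1=0, g2=1, g3=1, g4=0, g5=1, g6=1, g7=0, g8=1, g9=1 → 1; observed 1. Eliminates g2 stuck-at-0.
Only g0 stuck-at-0 is consistent with every test.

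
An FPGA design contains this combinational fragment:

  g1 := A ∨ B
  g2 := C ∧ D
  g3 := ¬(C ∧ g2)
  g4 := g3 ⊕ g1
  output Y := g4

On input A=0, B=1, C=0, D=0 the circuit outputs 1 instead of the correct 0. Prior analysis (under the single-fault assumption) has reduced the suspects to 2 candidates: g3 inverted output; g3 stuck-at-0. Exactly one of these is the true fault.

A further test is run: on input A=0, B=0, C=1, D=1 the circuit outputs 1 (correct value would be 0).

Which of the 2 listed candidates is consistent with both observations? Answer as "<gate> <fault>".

Evaluate each candidate on input A=0, B=0, C=1, D=1:
  g3 inverted output: g1=0, g2=1, g3=1 [inverted output], g4=1 → 1 — matches
  g3 stuck-at-0: g1=0, g2=1, g3=0 [stuck-at-0], g4=0 → 0 — eliminated
Only g3 inverted output reproduces the observed 1.

g3 inverted output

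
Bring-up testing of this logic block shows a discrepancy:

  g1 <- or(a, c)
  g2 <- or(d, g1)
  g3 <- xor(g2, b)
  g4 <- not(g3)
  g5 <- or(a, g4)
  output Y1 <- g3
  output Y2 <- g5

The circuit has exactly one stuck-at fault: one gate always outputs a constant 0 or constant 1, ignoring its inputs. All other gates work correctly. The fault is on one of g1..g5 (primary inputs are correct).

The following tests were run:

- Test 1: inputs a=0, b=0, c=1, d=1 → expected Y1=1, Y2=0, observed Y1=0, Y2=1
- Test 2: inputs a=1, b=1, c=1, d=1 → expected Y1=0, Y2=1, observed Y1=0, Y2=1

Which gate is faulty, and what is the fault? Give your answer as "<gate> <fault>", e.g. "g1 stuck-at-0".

Fault-free values for test 1 (a=0, b=0, c=1, d=1): g1=1, g2=1, g3=1, g4=0, g5=0, giving Y1=1, Y2=0. Observed Y1=0, Y2=1.
Test 1: faults giving observed Y1=0, Y2=1 are {g2 stuck-at-0, g3 stuck-at-0}.
Test 2 (a=1, b=1, c=1, d=1): fault-free g1=1, g2=1, g3=0, g4=1, g5=1 → Y1=0, Y2=1; observed Y1=0, Y2=1. Eliminates g2 stuck-at-0.
Only g3 stuck-at-0 is consistent with every test.

g3 stuck-at-0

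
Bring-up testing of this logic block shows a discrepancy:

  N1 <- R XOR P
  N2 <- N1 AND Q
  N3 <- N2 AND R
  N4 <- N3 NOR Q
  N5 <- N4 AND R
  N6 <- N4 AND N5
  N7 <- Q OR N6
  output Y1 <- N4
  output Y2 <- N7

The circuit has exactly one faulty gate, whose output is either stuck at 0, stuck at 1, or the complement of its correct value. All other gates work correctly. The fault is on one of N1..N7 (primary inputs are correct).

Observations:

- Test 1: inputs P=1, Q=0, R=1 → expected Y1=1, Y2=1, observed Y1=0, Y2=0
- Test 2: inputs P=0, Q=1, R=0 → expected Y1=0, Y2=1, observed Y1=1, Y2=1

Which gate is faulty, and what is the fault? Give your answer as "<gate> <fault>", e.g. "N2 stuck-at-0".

Fault-free values for test 1 (P=1, Q=0, R=1): N1=0, N2=0, N3=0, N4=1, N5=1, N6=1, N7=1, giving Y1=1, Y2=1. Observed Y1=0, Y2=0.
Test 1: faults giving observed Y1=0, Y2=0 are {N2 stuck-at-1, N2 inverted output, N3 stuck-at-1, N3 inverted output, N4 stuck-at-0, N4 inverted output}.
Test 2 (P=0, Q=1, R=0): fault-free N1=0, N2=0, N3=0, N4=0, N5=0, N6=0, N7=1 → Y1=0, Y2=1; observed Y1=1, Y2=1. Eliminates N2 stuck-at-1, N2 inverted output, N3 stuck-at-1, N3 inverted output, N4 stuck-at-0.
Only N4 inverted output is consistent with every test.

N4 inverted output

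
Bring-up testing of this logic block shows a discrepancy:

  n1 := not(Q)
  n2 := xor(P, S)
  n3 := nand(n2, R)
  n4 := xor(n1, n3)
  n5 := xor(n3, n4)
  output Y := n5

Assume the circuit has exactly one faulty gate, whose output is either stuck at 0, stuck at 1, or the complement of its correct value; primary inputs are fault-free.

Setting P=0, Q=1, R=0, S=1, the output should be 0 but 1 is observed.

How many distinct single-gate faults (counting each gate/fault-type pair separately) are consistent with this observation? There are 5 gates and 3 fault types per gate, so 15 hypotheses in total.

6

Fault-free: n1=0, n2=1, n3=1, n4=1, n5=0 → 0. Observed 1.
  n1: stuck-at-1, inverted output ✓; others ✗
  n2: none of the 3 fault types match ✗
  n3: none of the 3 fault types match ✗
  n4: stuck-at-0, inverted output ✓; others ✗
  n5: stuck-at-1, inverted output ✓; others ✗
Consistent faults: {n1 stuck-at-1, n1 inverted output, n4 stuck-at-0, n4 inverted output, n5 stuck-at-1, n5 inverted output} — 6 in all.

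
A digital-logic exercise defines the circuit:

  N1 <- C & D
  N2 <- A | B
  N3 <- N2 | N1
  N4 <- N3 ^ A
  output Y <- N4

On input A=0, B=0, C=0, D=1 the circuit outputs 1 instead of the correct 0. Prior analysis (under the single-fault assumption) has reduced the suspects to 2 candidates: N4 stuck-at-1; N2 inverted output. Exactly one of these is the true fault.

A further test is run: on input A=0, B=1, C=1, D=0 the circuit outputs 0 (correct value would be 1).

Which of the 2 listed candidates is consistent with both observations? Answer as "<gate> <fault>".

N2 inverted output

Evaluate each candidate on input A=0, B=1, C=1, D=0:
  N4 stuck-at-1: N1=0, N2=1, N3=1, N4=1 [stuck-at-1] → 1 — eliminated
  N2 inverted output: N1=0, N2=0 [inverted output], N3=0, N4=0 → 0 — matches
Only N2 inverted output reproduces the observed 0.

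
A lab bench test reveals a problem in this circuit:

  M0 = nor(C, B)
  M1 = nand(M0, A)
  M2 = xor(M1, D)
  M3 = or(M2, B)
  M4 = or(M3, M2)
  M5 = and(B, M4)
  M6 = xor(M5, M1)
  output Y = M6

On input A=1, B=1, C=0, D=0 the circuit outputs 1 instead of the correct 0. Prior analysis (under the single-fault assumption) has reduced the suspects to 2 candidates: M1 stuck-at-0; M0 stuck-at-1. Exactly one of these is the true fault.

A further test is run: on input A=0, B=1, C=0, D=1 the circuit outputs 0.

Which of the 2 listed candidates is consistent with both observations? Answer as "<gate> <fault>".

M0 stuck-at-1

Evaluate each candidate on input A=0, B=1, C=0, D=1:
  M1 stuck-at-0: M0=0, M1=0 [stuck-at-0], M2=1, M3=1, M4=1, M5=1, M6=1 → 1 — eliminated
  M0 stuck-at-1: M0=1 [stuck-at-1], M1=1, M2=0, M3=1, M4=1, M5=1, M6=0 → 0 — matches
Only M0 stuck-at-1 reproduces the observed 0.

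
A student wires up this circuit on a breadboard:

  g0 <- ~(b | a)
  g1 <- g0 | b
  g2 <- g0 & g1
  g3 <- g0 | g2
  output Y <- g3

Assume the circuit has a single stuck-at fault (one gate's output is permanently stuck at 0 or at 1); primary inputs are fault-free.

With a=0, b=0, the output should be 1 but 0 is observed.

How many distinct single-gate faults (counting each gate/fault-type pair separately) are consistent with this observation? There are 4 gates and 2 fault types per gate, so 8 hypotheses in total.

Fault-free: g0=1, g1=1, g2=1, g3=1 → 1. Observed 0.
  g0 stuck-at-0: output 0 ✓
  g0 stuck-at-1: output 1 ✗
  g1 stuck-at-0: output 1 ✗
  g1 stuck-at-1: output 1 ✗
  g2 stuck-at-0: output 1 ✗
  g2 stuck-at-1: output 1 ✗
  g3 stuck-at-0: output 0 ✓
  g3 stuck-at-1: output 1 ✗
Consistent faults: {g0 stuck-at-0, g3 stuck-at-0} — 2 in all.

2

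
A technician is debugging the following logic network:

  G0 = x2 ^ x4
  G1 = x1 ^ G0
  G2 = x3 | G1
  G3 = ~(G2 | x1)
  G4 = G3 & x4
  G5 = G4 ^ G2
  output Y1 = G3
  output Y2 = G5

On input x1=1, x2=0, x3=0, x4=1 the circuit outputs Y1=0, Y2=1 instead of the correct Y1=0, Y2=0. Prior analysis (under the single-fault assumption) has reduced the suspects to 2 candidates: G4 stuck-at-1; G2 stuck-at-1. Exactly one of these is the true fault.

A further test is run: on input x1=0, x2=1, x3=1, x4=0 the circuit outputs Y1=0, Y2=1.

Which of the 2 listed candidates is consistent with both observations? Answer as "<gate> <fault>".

G2 stuck-at-1

Evaluate each candidate on input x1=0, x2=1, x3=1, x4=0:
  G4 stuck-at-1: G0=1, G1=1, G2=1, G3=0, G4=1 [stuck-at-1], G5=0 → Y1=0, Y2=0 — eliminated
  G2 stuck-at-1: G0=1, G1=1, G2=1 [stuck-at-1], G3=0, G4=0, G5=1 → Y1=0, Y2=1 — matches
Only G2 stuck-at-1 reproduces the observed Y1=0, Y2=1.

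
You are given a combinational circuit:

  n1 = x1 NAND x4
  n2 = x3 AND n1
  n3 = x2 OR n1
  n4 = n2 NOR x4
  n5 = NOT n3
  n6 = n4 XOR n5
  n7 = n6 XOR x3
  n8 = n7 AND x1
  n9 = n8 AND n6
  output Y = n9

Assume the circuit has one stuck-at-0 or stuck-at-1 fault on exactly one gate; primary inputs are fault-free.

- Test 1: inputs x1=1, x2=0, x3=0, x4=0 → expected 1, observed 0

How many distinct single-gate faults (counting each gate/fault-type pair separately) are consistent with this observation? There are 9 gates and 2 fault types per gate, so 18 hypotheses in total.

9

Fault-free: n1=1, n2=0, n3=1, n4=1, n5=0, n6=1, n7=1, n8=1, n9=1 → 1. Observed 0.
  n1: stuck-at-0 ✓; others ✗
  n2: stuck-at-1 ✓; others ✗
  n3: stuck-at-0 ✓; others ✗
  n4: stuck-at-0 ✓; others ✗
  n5: stuck-at-1 ✓; others ✗
  n6: stuck-at-0 ✓; others ✗
  n7: stuck-at-0 ✓; others ✗
  n8: stuck-at-0 ✓; others ✗
  n9: stuck-at-0 ✓; others ✗
Consistent faults: {n1 stuck-at-0, n2 stuck-at-1, n3 stuck-at-0, n4 stuck-at-0, n5 stuck-at-1, n6 stuck-at-0, n7 stuck-at-0, n8 stuck-at-0, n9 stuck-at-0} — 9 in all.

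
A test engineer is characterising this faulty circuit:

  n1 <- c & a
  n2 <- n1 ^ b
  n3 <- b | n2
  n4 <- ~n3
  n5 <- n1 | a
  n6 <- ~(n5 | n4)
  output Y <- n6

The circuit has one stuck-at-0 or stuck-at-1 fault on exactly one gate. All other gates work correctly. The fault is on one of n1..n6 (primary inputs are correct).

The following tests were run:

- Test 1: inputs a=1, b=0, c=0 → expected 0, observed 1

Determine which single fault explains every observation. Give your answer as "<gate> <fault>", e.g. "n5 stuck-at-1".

n6 stuck-at-1

Fault-free values for test 1 (a=1, b=0, c=0): n1=0, n2=0, n3=0, n4=1, n5=1, n6=0, giving Y=0. Observed 1.
Test 1: faults giving observed 1 are {n6 stuck-at-1}.
Only n6 stuck-at-1 is consistent with every test.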